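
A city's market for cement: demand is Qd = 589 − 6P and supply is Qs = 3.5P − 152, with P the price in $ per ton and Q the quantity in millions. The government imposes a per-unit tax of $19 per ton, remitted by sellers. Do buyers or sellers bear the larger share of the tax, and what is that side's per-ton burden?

Sellers bear the larger share: $12 per ton.

Before the tax: set 589 − 6P = 3.5P − 152 → P* = $78, Q* = 121.
With the tax collected from sellers, supply shifts: Qs = 3.5(P − 19) − 152.
New equilibrium: buyers pay $85, sellers receive $66, Q = 79. (Wedge: Pb − Ps = 19.)
Per-ton burden: buyers $7, sellers $12.
Sellers take the larger share because supply is less price-elastic here (demand slope 6 vs supply slope 3.5).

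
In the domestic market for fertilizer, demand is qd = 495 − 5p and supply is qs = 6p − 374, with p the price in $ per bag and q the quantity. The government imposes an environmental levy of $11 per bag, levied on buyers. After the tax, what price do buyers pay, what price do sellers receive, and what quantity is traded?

Before the tax: set 495 − 5p = 6p − 374 → p* = $79, q* = 100.
With the tax collected from buyers, demand (in seller-price terms) shifts: qd = 495 − 5(p + 11).
New equilibrium: buyers pay $85, sellers receive $74, q = 70. (Wedge: pb − ps = 11.)
The less price-elastic side of the market bears the larger share of a per-unit tax.

Buyers pay $85; sellers receive $74; quantity = 70.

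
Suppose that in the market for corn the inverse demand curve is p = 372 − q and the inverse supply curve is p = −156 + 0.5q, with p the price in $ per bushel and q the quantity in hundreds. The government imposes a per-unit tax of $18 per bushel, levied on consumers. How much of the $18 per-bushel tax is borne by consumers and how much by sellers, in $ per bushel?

Consumers bear $12 per bushel; sellers bear $6 per bushel.

Inverting to q(p) form: qd = 372 − p; qs = 2p + 312.
Without the tax, 372 − p = 2p + 312 gives 3p = 60, so p* = $20 and q* = 352.
With the tax collected from consumers, demand (in seller-price terms) shifts: qd = 372 − (p + 18).
New equilibrium: consumers pay $32, sellers receive $14, q = 340. (Wedge: pb − ps = 18.)
Burden on consumers: $12; on sellers: $6. (They sum to $18.)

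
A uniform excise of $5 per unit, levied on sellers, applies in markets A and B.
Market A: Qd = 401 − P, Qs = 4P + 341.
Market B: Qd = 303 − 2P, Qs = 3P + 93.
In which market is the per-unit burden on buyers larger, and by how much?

Market A, by $1.

Market A: pre-tax P* = $12, Q* = 389; post-tax Q = 385; per-unit burden on buyers = $4.
Market B: pre-tax P* = $42, Q* = 219; post-tax Q = 213; per-unit burden on buyers = $3.
Difference: $4 vs $3 → market A is larger by $1.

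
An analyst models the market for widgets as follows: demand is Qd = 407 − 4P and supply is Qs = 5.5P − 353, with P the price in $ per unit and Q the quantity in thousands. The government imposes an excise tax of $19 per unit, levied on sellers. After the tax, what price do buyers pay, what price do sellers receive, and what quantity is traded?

Without the tax, 407 − 4P = 5.5P − 353 gives 9.5P = 760, so P* = $80 and Q* = 87.
With the tax collected from sellers, supply shifts: Qs = 5.5(P − 19) − 353.
New equilibrium: buyers pay $91, sellers receive $72, Q = 43. (Wedge: Pb − Ps = 19.)

Buyers pay $91; sellers receive $72; quantity = 43.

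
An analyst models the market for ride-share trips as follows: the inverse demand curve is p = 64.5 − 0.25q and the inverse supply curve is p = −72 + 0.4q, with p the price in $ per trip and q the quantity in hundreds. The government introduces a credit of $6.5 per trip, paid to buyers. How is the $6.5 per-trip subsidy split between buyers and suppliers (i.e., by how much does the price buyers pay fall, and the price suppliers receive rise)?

Buyers gain $2.5 per trip; suppliers gain $4 per trip.

Inverting to q(p) form: qd = 258 − 4p; qs = 2.5p + 180.
Before the subsidy: set 258 − 4p = 2.5p + 180 → p* = $12, q* = 210.
With a per-unit subsidy paid to buyers, each effectively pays p − 6.5, so demand becomes qd = 258 − 4(p − 6.5).
New equilibrium: buyers pay $9.5, suppliers receive $16, q = 220. (Wedge: pb − ps = −6.5.)
Gain to buyers: $2.5; to suppliers: $4. (They sum to $6.5.)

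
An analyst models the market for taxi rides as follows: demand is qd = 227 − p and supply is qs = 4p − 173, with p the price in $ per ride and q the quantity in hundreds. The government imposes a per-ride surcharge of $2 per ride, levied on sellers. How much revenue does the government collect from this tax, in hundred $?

Before the tax: set 227 − p = 4p − 173 → p* = $80, q* = 147.
With the tax collected from sellers, supply shifts: qs = 4(p − 2) − 173.
New equilibrium: buyers pay $81.6, sellers receive $79.6, q = 145.4. (Wedge: pb − ps = 2.)
Revenue = t · Q = 2 · 145.4 = $290.8.

Tax revenue = $290.8 hundred.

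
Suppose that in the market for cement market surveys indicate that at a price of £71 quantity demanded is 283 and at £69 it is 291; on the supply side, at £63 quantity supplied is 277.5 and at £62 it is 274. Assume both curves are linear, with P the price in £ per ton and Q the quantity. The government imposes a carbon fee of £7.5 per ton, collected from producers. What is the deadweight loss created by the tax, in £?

Deadweight loss = £52.5.

Demand slope: (291 − 283)/(69 − 71) = -4, so Qd = 567 − 4P.
Supply slope: (274 − 277.5)/(62 − 63) = 3.5, so Qs = 3.5P + 57.
Before the tax: set 567 − 4P = 3.5P + 57 → P* = £68, Q* = 295.
With the tax collected from producers, supply shifts: Qs = 3.5(P − 7.5) + 57.
New equilibrium: consumers pay £71.5, producers receive £64, Q = 281. (Wedge: Pb − Ps = 7.5.)
Quantity falls by |ΔQ| = |295 − 281| = 14.
DWL = ½ · t · |ΔQ| = ½ · 7.5 · 14 = £52.5.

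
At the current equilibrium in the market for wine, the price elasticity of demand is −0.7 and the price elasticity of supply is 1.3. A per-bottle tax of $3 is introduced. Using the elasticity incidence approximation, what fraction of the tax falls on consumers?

Incidence ratio: consumers' share ≈ εs / (εs + |εd|) = 1.3 / (1.3 + 0.7) = 0.65.
Supply is the more elastic side, so consumers bear the larger share.

Consumers' share ≈ 0.65.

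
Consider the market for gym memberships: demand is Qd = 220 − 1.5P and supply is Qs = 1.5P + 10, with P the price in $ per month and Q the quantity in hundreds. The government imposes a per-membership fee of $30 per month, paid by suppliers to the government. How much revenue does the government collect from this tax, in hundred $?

Tax revenue = $2775 hundred.

Without the tax, 220 − 1.5P = 1.5P + 10 gives 3P = 210, so P* = $70 and Q* = 115.
With the tax collected from suppliers, supply shifts: Qs = 1.5(P − 30) + 10.
New equilibrium: buyers pay $85, suppliers receive $55, Q = 92.5. (Wedge: Pb − Ps = 30.)
Revenue = t · Q = 30 · 92.5 = $2775.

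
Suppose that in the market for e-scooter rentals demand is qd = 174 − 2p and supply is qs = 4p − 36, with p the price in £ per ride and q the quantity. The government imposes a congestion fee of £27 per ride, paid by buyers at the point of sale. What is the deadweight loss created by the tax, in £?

Deadweight loss = £486.

Without the tax, 174 − 2p = 4p − 36 gives 6p = 210, so p* = £35 and q* = 104.
With the tax collected from buyers, demand (in seller-price terms) shifts: qd = 174 − 2(p + 27).
Solving gives q = 68 with buyers paying £53 and sellers receiving £26 (the £27 wedge).
Quantity falls by |ΔQ| = |104 − 68| = 36.
DWL = ½ · t · |ΔQ| = ½ · 27 · 36 = £486.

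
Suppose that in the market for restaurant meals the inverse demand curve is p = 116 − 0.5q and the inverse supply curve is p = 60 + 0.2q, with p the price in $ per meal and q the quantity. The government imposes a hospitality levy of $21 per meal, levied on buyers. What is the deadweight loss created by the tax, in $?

Inverting to q(p) form: qd = 232 − 2p; qs = 5p − 300.
Before the tax: set 232 − 2p = 5p − 300 → p* = $76, q* = 80.
With the tax collected from buyers, demand (in seller-price terms) shifts: qd = 232 − 2(p + 21).
New equilibrium: buyers pay $91, suppliers receive $70, q = 50. (Wedge: pb − ps = 21.)
Quantity falls by |ΔQ| = |80 − 50| = 30.
DWL = ½ · t · |ΔQ| = ½ · 21 · 30 = $315.

Deadweight loss = $315.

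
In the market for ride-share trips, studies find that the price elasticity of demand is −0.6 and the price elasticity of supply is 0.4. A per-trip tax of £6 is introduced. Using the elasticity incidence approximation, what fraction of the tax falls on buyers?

Incidence ratio: buyers' share ≈ εs / (εs + |εd|) = 0.4 / (0.4 + 0.6) = 0.4.
Supply is the less elastic side, so buyers bear the smaller share.

Buyers' share ≈ 0.4.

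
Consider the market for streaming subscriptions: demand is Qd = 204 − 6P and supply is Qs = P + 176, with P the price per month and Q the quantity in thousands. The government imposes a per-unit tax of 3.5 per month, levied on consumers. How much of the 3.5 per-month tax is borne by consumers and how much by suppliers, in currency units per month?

Without the tax, 204 − 6P = P + 176 gives 7P = 28, so P* = 4 and Q* = 180.
With the tax collected from consumers, demand (in seller-price terms) shifts: Qd = 204 − 6(P + 3.5).
New equilibrium: consumers pay 4.5, suppliers receive 1, Q = 177. (Wedge: Pb − Ps = 3.5.)
Burden on consumers: 0.5; on suppliers: 3. (They sum to 3.5.)
The less price-elastic side of the market bears the larger share of a per-unit tax.

Consumers bear 0.5 per month; suppliers bear 3 per month.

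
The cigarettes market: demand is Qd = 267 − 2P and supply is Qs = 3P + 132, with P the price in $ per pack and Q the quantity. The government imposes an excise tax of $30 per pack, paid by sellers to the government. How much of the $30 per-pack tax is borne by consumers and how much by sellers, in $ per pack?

Consumers bear $18 per pack; sellers bear $12 per pack.

Without the tax, 267 − 2P = 3P + 132 gives 5P = 135, so P* = $27 and Q* = 213.
With the tax collected from sellers, supply shifts: Qs = 3(P − 30) + 132.
Solving gives Q = 177 with consumers paying $45 and sellers receiving $15 (the $30 wedge).
Burden on consumers: $18; on sellers: $12. (They sum to $30.)
The less price-elastic side of the market bears the larger share of a per-unit tax.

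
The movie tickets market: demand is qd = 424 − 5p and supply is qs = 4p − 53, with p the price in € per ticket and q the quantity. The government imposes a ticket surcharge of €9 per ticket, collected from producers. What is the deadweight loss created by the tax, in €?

Deadweight loss = €90.

Without the tax, 424 − 5p = 4p − 53 gives 9p = 477, so p* = €53 and q* = 159.
With the tax collected from producers, supply shifts: qs = 4(p − 9) − 53.
Solving gives q = 139 with consumers paying €57 and producers receiving €48 (the €9 wedge).
Quantity falls by |ΔQ| = |159 − 139| = 20.
DWL = ½ · t · |ΔQ| = ½ · 9 · 20 = €90.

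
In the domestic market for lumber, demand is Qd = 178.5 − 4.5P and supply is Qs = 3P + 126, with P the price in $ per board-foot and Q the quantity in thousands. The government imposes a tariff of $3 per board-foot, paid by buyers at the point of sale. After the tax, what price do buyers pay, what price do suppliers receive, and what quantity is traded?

Before the tax: set 178.5 − 4.5P = 3P + 126 → P* = $7, Q* = 147.
With the tax collected from buyers, demand (in seller-price terms) shifts: Qd = 178.5 − 4.5(P + 3).
Solving gives Q = 141.6 with buyers paying $8.2 and suppliers receiving $5.2 (the $3 wedge).
The less price-elastic side of the market bears the larger share of a per-unit tax.

Buyers pay $8.2; suppliers receive $5.2; quantity = 141.6.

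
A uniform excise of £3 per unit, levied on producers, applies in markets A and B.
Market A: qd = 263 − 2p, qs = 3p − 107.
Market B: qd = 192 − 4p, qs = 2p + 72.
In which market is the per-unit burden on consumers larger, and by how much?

Market A: pre-tax p* = £74, q* = 115; post-tax q = 111.4; per-unit burden on consumers = £1.8.
Market B: pre-tax p* = £20, q* = 112; post-tax q = 108; per-unit burden on consumers = £1.
Difference: £1.8 vs £1 → market A is larger by £0.8.

Market A, by £0.8.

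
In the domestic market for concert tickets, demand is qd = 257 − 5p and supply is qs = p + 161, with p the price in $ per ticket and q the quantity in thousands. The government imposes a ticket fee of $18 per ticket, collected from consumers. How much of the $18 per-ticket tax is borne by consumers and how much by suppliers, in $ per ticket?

Without the tax, 257 − 5p = p + 161 gives 6p = 96, so p* = $16 and q* = 177.
With the tax collected from consumers, demand (in seller-price terms) shifts: qd = 257 − 5(p + 18).
New equilibrium: consumers pay $19, suppliers receive $1, q = 162. (Wedge: pb − ps = 18.)
Burden on consumers: $3; on suppliers: $15. (They sum to $18.)
The less price-elastic side of the market bears the larger share of a per-unit tax.

Consumers bear $3 per ticket; suppliers bear $15 per ticket.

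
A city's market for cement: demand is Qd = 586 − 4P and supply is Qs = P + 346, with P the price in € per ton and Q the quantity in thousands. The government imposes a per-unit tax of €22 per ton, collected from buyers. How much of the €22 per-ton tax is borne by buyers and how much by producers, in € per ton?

Buyers bear €4.4 per ton; producers bear €17.6 per ton.

Before the tax: set 586 − 4P = P + 346 → P* = €48, Q* = 394.
With the tax collected from buyers, demand (in seller-price terms) shifts: Qd = 586 − 4(P + 22).
Solving gives Q = 376.4 with buyers paying €52.4 and producers receiving €30.4 (the €22 wedge).
Burden on buyers: €4.4; on producers: €17.6. (They sum to €22.)
The less price-elastic side of the market bears the larger share of a per-unit tax.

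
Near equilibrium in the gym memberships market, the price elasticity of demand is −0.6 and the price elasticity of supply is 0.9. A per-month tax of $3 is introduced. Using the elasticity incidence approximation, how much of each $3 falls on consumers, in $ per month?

Consumers bear ≈ $1.8 per month.

Incidence ratio: consumers' share ≈ εs / (εs + |εd|) = 0.9 / (0.9 + 0.6) = 0.6.
So consumers bear ≈ 0.6 × $3 = $1.8; sellers bear $1.2.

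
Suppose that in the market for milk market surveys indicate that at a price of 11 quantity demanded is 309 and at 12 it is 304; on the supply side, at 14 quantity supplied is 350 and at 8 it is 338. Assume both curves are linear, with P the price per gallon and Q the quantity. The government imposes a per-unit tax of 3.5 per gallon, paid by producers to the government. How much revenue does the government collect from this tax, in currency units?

Tax revenue = 1151.5.

Demand slope: (304 − 309)/(12 − 11) = -5, so Qd = 364 − 5P.
Supply slope: (338 − 350)/(8 − 14) = 2, so Qs = 2P + 322.
Without the tax, 364 − 5P = 2P + 322 gives 7P = 42, so P* = 6 and Q* = 334.
With the tax collected from producers, supply shifts: Qs = 2(P − 3.5) + 322.
Solving gives Q = 329 with buyers paying 7 and producers receiving 3.5 (the 3.5 wedge).
Revenue = t · Q = 3.5 · 329 = 1151.5.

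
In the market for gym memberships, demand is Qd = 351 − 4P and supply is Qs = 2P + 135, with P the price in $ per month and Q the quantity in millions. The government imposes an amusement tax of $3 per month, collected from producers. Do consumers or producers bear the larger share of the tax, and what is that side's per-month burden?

Producers bear the larger share: $2 per month.

Before the tax: set 351 − 4P = 2P + 135 → P* = $36, Q* = 207.
With the tax collected from producers, supply shifts: Qs = 2(P − 3) + 135.
Solving gives Q = 203 with consumers paying $37 and producers receiving $34 (the $3 wedge).
Per-month burden: consumers $1, producers $2.
Producers take the larger share because supply is less price-elastic here (demand slope 4 vs supply slope 2).
The less price-elastic side of the market bears the larger share of a per-unit tax.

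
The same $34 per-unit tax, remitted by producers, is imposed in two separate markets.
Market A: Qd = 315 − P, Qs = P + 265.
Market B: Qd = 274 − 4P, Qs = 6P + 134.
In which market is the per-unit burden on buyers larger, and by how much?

Market B, by $3.4.

Market A: pre-tax P* = $25, Q* = 290; post-tax Q = 273; per-unit burden on buyers = $17.
Market B: pre-tax P* = $14, Q* = 218; post-tax Q = 136.4; per-unit burden on buyers = $20.4.
Difference: $17 vs $20.4 → market B is larger by $3.4.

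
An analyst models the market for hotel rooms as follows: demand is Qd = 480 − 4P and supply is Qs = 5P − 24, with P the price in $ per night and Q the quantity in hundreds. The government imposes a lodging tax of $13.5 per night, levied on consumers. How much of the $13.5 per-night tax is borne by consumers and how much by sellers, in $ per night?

Without the tax, 480 − 4P = 5P − 24 gives 9P = 504, so P* = $56 and Q* = 256.
With the tax collected from consumers, demand (in seller-price terms) shifts: Qd = 480 − 4(P + 13.5).
New equilibrium: consumers pay $63.5, sellers receive $50, Q = 226. (Wedge: Pb − Ps = 13.5.)
Burden on consumers: $7.5; on sellers: $6. (They sum to $13.5.)
The less price-elastic side of the market bears the larger share of a per-unit tax.

Consumers bear $7.5 per night; sellers bear $6 per night.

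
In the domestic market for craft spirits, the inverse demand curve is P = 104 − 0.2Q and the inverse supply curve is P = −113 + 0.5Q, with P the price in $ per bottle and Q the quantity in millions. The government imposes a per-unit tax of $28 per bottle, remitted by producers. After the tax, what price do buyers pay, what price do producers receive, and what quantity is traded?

Buyers pay $50; producers receive $22; quantity = 270.

Inverting to Q(P) form: Qd = 520 − 5P; Qs = 2P + 226.
Before the tax: set 520 − 5P = 2P + 226 → P* = $42, Q* = 310.
With the tax collected from producers, supply shifts: Qs = 2(P − 28) + 226.
New equilibrium: buyers pay $50, producers receive $22, Q = 270. (Wedge: Pb − Ps = 28.)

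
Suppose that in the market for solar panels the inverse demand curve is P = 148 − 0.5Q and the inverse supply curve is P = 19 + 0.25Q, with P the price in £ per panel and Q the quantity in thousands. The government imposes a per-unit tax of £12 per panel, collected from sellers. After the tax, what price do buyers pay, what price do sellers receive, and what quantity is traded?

Inverting to Q(P) form: Qd = 296 − 2P; Qs = 4P − 76.
Before the tax: set 296 − 2P = 4P − 76 → P* = £62, Q* = 172.
With the tax collected from sellers, supply shifts: Qs = 4(P − 12) − 76.
Solving gives Q = 156 with buyers paying £70 and sellers receiving £58 (the £12 wedge).

Buyers pay £70; sellers receive £58; quantity = 156.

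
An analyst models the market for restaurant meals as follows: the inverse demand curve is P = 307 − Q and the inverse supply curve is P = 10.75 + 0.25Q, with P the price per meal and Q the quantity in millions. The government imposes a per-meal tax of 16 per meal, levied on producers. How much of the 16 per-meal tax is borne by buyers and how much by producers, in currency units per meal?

Inverting to Q(P) form: Qd = 307 − P; Qs = 4P − 43.
Without the tax, 307 − P = 4P − 43 gives 5P = 350, so P* = 70 and Q* = 237.
With the tax collected from producers, supply shifts: Qs = 4(P − 16) − 43.
New equilibrium: buyers pay 82.8, producers receive 66.8, Q = 224.2. (Wedge: Pb − Ps = 16.)
Burden on buyers: 12.8; on producers: 3.2. (They sum to 16.)

Buyers bear 12.8 per meal; producers bear 3.2 per meal.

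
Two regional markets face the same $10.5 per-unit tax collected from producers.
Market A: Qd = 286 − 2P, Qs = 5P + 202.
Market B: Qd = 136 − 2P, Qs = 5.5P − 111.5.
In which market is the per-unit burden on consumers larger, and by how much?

Market B, by $0.2.

Market A: pre-tax P* = $12, Q* = 262; post-tax Q = 247; per-unit burden on consumers = $7.5.
Market B: pre-tax P* = $33, Q* = 70; post-tax Q = 54.6; per-unit burden on consumers = $7.7.
Difference: $7.5 vs $7.7 → market B is larger by $0.2.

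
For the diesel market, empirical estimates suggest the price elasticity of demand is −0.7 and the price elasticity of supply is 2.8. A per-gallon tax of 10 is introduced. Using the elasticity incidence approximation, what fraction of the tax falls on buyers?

Buyers' share ≈ 0.8.

Incidence ratio: buyers' share ≈ εs / (εs + |εd|) = 2.8 / (2.8 + 0.7) = 0.8.
Supply is the more elastic side, so buyers bear the larger share.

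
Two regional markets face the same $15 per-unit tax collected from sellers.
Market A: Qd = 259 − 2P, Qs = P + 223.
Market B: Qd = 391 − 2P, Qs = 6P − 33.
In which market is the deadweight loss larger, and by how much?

Market B, by $93.75.

Market A: pre-tax P* = $12, Q* = 235; post-tax Q = 225; deadweight loss = $75.
Market B: pre-tax P* = $53, Q* = 285; post-tax Q = 262.5; deadweight loss = $168.75.
Difference: $75 vs $168.75 → market B is larger by $93.75.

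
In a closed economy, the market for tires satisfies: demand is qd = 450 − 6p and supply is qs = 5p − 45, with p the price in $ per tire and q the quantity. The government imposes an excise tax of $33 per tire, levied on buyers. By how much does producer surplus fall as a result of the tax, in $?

Without the tax, 450 − 6p = 5p − 45 gives 11p = 495, so p* = $45 and q* = 180.
With the tax collected from buyers, demand (in seller-price terms) shifts: qd = 450 − 6(p + 33).
Solving gives q = 90 with buyers paying $60 and producers receiving $27 (the $33 wedge).
ΔPS is the trapezoid between Q = 90 and Q = 180 of height $18: ½ · (180 + 90) · 18 = $2430.

Producer surplus falls by $2430.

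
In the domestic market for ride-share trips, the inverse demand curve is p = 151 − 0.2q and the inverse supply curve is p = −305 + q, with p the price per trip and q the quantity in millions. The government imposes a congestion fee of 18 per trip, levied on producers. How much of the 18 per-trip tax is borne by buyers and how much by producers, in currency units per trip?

Buyers bear 3 per trip; producers bear 15 per trip.

Rewrite in direct form: qd = 755 − 5p and qs = p + 305.
Before the tax: set 755 − 5p = p + 305 → p* = 75, q* = 380.
With the tax collected from producers, supply shifts: qs = (p − 18) + 305.
New equilibrium: buyers pay 78, producers receive 60, q = 365. (Wedge: pb − ps = 18.)
Burden on buyers: 3; on producers: 15. (They sum to 18.)
The less price-elastic side of the market bears the larger share of a per-unit tax.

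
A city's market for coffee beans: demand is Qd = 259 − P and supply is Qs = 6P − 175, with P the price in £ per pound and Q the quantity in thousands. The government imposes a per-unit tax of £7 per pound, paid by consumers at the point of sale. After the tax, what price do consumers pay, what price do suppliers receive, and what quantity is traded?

Without the tax, 259 − P = 6P − 175 gives 7P = 434, so P* = £62 and Q* = 197.
With the tax collected from consumers, demand (in seller-price terms) shifts: Qd = 259 − (P + 7).
Solving gives Q = 191 with consumers paying £68 and suppliers receiving £61 (the £7 wedge).

Consumers pay £68; suppliers receive £61; quantity = 191.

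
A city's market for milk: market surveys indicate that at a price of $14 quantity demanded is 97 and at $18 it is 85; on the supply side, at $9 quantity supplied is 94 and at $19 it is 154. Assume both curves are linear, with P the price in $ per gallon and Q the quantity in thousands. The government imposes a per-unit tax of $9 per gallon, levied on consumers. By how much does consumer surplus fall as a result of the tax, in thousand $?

Demand slope: (85 − 97)/(18 − 14) = -3, so Qd = 139 − 3P.
Supply slope: (154 − 94)/(19 − 9) = 6, so Qs = 6P + 40.
Without the tax, 139 − 3P = 6P + 40 gives 9P = 99, so P* = $11 and Q* = 106.
With the tax collected from consumers, demand (in seller-price terms) shifts: Qd = 139 − 3(P + 9).
New equilibrium: consumers pay $17, producers receive $8, Q = 88. (Wedge: Pb − Ps = 9.)
ΔCS is the trapezoid between Q = 88 and Q = 106 of height $6: ½ · (106 + 88) · 6 = $582.

Consumer surplus falls by $582 thousand.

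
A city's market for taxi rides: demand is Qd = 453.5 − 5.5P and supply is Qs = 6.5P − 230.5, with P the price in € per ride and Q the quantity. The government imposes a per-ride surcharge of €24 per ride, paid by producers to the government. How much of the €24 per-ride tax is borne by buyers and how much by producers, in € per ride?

Buyers bear €13 per ride; producers bear €11 per ride.

Before the tax: set 453.5 − 5.5P = 6.5P − 230.5 → P* = €57, Q* = 140.
With the tax collected from producers, supply shifts: Qs = 6.5(P − 24) − 230.5.
New equilibrium: buyers pay €70, producers receive €46, Q = 68.5. (Wedge: Pb − Ps = 24.)
Burden on buyers: €13; on producers: €11. (They sum to €24.)
The less price-elastic side of the market bears the larger share of a per-unit tax.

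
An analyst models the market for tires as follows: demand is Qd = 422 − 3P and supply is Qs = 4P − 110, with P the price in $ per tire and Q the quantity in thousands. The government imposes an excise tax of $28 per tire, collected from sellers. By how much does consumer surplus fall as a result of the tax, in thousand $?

Before the tax: set 422 − 3P = 4P − 110 → P* = $76, Q* = 194.
With the tax collected from sellers, supply shifts: Qs = 4(P − 28) − 110.
Solving gives Q = 146 with buyers paying $92 and sellers receiving $64 (the $28 wedge).
ΔCS is the trapezoid between Q = 146 and Q = 194 of height $16: ½ · (194 + 146) · 16 = $2720.

Consumer surplus falls by $2720 thousand.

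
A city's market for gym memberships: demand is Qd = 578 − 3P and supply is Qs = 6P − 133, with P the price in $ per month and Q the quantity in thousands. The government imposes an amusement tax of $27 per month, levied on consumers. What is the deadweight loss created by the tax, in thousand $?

Deadweight loss = $729 thousand.

Without the tax, 578 − 3P = 6P − 133 gives 9P = 711, so P* = $79 and Q* = 341.
With the tax collected from consumers, demand (in seller-price terms) shifts: Qd = 578 − 3(P + 27).
New equilibrium: consumers pay $97, suppliers receive $70, Q = 287. (Wedge: Pb − Ps = 27.)
Quantity falls by |ΔQ| = |341 − 287| = 54.
DWL = ½ · t · |ΔQ| = ½ · 27 · 54 = $729.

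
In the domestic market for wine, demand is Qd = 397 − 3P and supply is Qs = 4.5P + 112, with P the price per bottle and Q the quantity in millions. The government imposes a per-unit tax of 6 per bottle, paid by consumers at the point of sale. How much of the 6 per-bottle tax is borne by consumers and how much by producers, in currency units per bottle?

Consumers bear 3.6 per bottle; producers bear 2.4 per bottle.

Before the tax: set 397 − 3P = 4.5P + 112 → P* = 38, Q* = 283.
With the tax collected from consumers, demand (in seller-price terms) shifts: Qd = 397 − 3(P + 6).
Solving gives Q = 272.2 with consumers paying 41.6 and producers receiving 35.6 (the 6 wedge).
Burden on consumers: 3.6; on producers: 2.4. (They sum to 6.)
The less price-elastic side of the market bears the larger share of a per-unit tax.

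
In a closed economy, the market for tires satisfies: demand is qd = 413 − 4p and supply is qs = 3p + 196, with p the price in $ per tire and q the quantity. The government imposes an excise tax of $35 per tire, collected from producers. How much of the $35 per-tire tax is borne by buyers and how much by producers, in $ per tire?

Buyers bear $15 per tire; producers bear $20 per tire.

Before the tax: set 413 − 4p = 3p + 196 → p* = $31, q* = 289.
With the tax collected from producers, supply shifts: qs = 3(p − 35) + 196.
Solving gives q = 229 with buyers paying $46 and producers receiving $11 (the $35 wedge).
Burden on buyers: $15; on producers: $20. (They sum to $35.)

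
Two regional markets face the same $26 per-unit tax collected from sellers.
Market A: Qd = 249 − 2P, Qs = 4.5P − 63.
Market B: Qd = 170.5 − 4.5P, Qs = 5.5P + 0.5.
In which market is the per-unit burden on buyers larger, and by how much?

Market A: pre-tax P* = $48, Q* = 153; post-tax Q = 117; per-unit burden on buyers = $18.
Market B: pre-tax P* = $17, Q* = 94; post-tax Q = 29.65; per-unit burden on buyers = $14.3.
Difference: $18 vs $14.3 → market A is larger by $3.7.

Market A, by $3.7.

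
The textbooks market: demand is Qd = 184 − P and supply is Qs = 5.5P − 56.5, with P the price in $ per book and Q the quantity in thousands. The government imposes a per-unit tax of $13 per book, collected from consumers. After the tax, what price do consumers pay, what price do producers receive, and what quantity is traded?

Consumers pay $48; producers receive $35; quantity = 136.

Without the tax, 184 − P = 5.5P − 56.5 gives 6.5P = 240.5, so P* = $37 and Q* = 147.
With the tax collected from consumers, demand (in seller-price terms) shifts: Qd = 184 − (P + 13).
Solving gives Q = 136 with consumers paying $48 and producers receiving $35 (the $13 wedge).
The less price-elastic side of the market bears the larger share of a per-unit tax.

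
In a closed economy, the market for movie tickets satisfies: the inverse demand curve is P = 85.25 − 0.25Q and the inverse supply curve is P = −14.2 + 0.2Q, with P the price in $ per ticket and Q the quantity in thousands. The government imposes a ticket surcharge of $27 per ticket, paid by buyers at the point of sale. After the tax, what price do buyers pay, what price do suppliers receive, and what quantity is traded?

Inverting to Q(P) form: Qd = 341 − 4P; Qs = 5P + 71.
Without the tax, 341 − 4P = 5P + 71 gives 9P = 270, so P* = $30 and Q* = 221.
With the tax collected from buyers, demand (in seller-price terms) shifts: Qd = 341 − 4(P + 27).
New equilibrium: buyers pay $45, suppliers receive $18, Q = 161. (Wedge: Pb − Ps = 27.)

Buyers pay $45; suppliers receive $18; quantity = 161.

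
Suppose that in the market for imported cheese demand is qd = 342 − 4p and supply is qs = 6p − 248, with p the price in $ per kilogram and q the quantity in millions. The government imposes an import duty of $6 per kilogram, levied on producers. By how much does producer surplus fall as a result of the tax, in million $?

Without the tax, 342 − 4p = 6p − 248 gives 10p = 590, so p* = $59 and q* = 106.
With the tax collected from producers, supply shifts: qs = 6(p − 6) − 248.
Solving gives q = 91.6 with buyers paying $62.6 and producers receiving $56.6 (the $6 wedge).
ΔPS is the trapezoid between Q = 91.6 and Q = 106 of height $2.4: ½ · (106 + 91.6) · 2.4 = $237.12.

Producer surplus falls by $237.12 million.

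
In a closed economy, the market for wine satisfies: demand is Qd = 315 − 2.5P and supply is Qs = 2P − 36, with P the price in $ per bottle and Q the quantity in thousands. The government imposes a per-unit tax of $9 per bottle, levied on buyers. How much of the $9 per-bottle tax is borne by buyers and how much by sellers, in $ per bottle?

Buyers bear $4 per bottle; sellers bear $5 per bottle.

Without the tax, 315 − 2.5P = 2P − 36 gives 4.5P = 351, so P* = $78 and Q* = 120.
With the tax collected from buyers, demand (in seller-price terms) shifts: Qd = 315 − 2.5(P + 9).
New equilibrium: buyers pay $82, sellers receive $73, Q = 110. (Wedge: Pb − Ps = 9.)
Burden on buyers: $4; on sellers: $5. (They sum to $9.)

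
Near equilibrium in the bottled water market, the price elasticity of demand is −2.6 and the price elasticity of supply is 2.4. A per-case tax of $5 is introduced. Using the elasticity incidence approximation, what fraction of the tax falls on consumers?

Consumers' share ≈ 0.48.

Incidence ratio: consumers' share ≈ εs / (εs + |εd|) = 2.4 / (2.4 + 2.6) = 0.48.
Supply is the less elastic side, so consumers bear the smaller share.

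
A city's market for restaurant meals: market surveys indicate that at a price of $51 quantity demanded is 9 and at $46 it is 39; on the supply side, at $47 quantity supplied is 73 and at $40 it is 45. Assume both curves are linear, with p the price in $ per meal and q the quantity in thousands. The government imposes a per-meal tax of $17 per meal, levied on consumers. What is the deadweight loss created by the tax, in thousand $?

Demand slope: (39 − 9)/(46 − 51) = -6, so qd = 315 − 6p.
Supply slope: (45 − 73)/(40 − 47) = 4, so qs = 4p − 115.
Before the tax: set 315 − 6p = 4p − 115 → p* = $43, q* = 57.
With the tax collected from consumers, demand (in seller-price terms) shifts: qd = 315 − 6(p + 17).
New equilibrium: consumers pay $49.8, producers receive $32.8, q = 16.2. (Wedge: pb − ps = 17.)
Quantity falls by |ΔQ| = |57 − 16.2| = 40.8.
DWL = ½ · t · |ΔQ| = ½ · 17 · 40.8 = $346.8.

Deadweight loss = $346.8 thousand.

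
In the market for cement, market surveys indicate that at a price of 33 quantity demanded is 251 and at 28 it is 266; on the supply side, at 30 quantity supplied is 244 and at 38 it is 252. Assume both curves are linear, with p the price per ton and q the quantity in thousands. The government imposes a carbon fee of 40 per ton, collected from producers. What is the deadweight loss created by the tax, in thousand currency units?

Demand slope: (266 − 251)/(28 − 33) = -3, so qd = 350 − 3p.
Supply slope: (252 − 244)/(38 − 30) = 1, so qs = p + 214.
Without the tax, 350 − 3p = p + 214 gives 4p = 136, so p* = 34 and q* = 248.
With the tax collected from producers, supply shifts: qs = (p − 40) + 214.
New equilibrium: consumers pay 44, producers receive 4, q = 218. (Wedge: pb − ps = 40.)
Quantity falls by |ΔQ| = |248 − 218| = 30.
DWL = ½ · t · |ΔQ| = ½ · 40 · 30 = 600.

Deadweight loss = 600 thousand.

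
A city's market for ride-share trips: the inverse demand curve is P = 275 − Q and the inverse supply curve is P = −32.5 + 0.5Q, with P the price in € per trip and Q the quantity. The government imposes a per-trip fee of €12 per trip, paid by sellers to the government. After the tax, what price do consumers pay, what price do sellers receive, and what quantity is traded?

Inverting to Q(P) form: Qd = 275 − P; Qs = 2P + 65.
Before the tax: set 275 − P = 2P + 65 → P* = €70, Q* = 205.
With the tax collected from sellers, supply shifts: Qs = 2(P − 12) + 65.
Solving gives Q = 197 with consumers paying €78 and sellers receiving €66 (the €12 wedge).

Consumers pay €78; sellers receive €66; quantity = 197.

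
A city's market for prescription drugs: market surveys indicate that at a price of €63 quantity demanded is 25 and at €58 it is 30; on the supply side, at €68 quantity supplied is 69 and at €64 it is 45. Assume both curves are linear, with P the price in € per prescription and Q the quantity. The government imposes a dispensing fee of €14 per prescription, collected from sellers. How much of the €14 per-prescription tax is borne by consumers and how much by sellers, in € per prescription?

Consumers bear €12 per prescription; sellers bear €2 per prescription.

Demand slope: (30 − 25)/(58 − 63) = -1, so Qd = 88 − P.
Supply slope: (45 − 69)/(64 − 68) = 6, so Qs = 6P − 339.
Before the tax: set 88 − P = 6P − 339 → P* = €61, Q* = 27.
With the tax collected from sellers, supply shifts: Qs = 6(P − 14) − 339.
New equilibrium: consumers pay €73, sellers receive €59, Q = 15. (Wedge: Pb − Ps = 14.)
Burden on consumers: €12; on sellers: €2. (They sum to €14.)
The less price-elastic side of the market bears the larger share of a per-unit tax.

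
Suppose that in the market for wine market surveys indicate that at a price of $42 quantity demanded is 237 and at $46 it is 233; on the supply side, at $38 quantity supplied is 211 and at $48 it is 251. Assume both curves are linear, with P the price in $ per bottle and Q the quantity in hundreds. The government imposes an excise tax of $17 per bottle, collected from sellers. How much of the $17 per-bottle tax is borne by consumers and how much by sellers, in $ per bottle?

Demand slope: (233 − 237)/(46 − 42) = -1, so Qd = 279 − P.
Supply slope: (251 − 211)/(48 − 38) = 4, so Qs = 4P + 59.
Without the tax, 279 − P = 4P + 59 gives 5P = 220, so P* = $44 and Q* = 235.
With the tax collected from sellers, supply shifts: Qs = 4(P − 17) + 59.
New equilibrium: consumers pay $57.6, sellers receive $40.6, Q = 221.4. (Wedge: Pb − Ps = 17.)
Burden on consumers: $13.6; on sellers: $3.4. (They sum to $17.)
The less price-elastic side of the market bears the larger share of a per-unit tax.

Consumers bear $13.6 per bottle; sellers bear $3.4 per bottle.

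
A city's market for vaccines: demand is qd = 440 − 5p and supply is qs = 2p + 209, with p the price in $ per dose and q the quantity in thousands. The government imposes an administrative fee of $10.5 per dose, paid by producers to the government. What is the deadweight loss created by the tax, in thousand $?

Without the tax, 440 − 5p = 2p + 209 gives 7p = 231, so p* = $33 and q* = 275.
With the tax collected from producers, supply shifts: qs = 2(p − 10.5) + 209.
New equilibrium: buyers pay $36, producers receive $25.5, q = 260. (Wedge: pb − ps = 10.5.)
Quantity falls by |ΔQ| = |275 − 260| = 15.
DWL = ½ · t · |ΔQ| = ½ · 10.5 · 15 = $78.75.

Deadweight loss = $78.75 thousand.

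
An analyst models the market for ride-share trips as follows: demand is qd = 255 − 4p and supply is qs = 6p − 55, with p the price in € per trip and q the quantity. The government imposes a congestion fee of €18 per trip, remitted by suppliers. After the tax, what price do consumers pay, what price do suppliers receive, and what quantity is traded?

Before the tax: set 255 − 4p = 6p − 55 → p* = €31, q* = 131.
With the tax collected from suppliers, supply shifts: qs = 6(p − 18) − 55.
Solving gives q = 87.8 with consumers paying €41.8 and suppliers receiving €23.8 (the €18 wedge).

Consumers pay €41.8; suppliers receive €23.8; quantity = 87.8.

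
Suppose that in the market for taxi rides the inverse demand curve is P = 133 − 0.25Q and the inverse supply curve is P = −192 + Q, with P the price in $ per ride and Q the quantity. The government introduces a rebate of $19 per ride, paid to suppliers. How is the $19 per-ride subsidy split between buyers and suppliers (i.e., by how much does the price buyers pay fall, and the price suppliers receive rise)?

Rewrite in direct form: Qd = 532 − 4P and Qs = P + 192.
Without the subsidy, 532 − 4P = P + 192 gives 5P = 340, so P* = $68 and Q* = 260.
With a per-unit subsidy paid to suppliers, each receives P + 19 per unit sold, so supply becomes Qs = (P + 19) + 192.
New equilibrium: buyers pay $64.2, suppliers receive $83.2, Q = 275.2. (Wedge: Pb − Ps = −19.)
Gain to buyers: $3.8; to suppliers: $15.2. (They sum to $19.)

Buyers gain $3.8 per ride; suppliers gain $15.2 per ride.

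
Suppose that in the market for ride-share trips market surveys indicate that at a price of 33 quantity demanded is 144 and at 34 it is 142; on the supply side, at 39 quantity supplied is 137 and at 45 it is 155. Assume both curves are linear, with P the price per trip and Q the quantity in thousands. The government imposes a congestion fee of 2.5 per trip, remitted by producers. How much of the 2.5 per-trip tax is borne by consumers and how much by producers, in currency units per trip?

Demand slope: (142 − 144)/(34 − 33) = -2, so Qd = 210 − 2P.
Supply slope: (155 − 137)/(45 − 39) = 3, so Qs = 3P + 20.
Before the tax: set 210 − 2P = 3P + 20 → P* = 38, Q* = 134.
With the tax collected from producers, supply shifts: Qs = 3(P − 2.5) + 20.
New equilibrium: consumers pay 39.5, producers receive 37, Q = 131. (Wedge: Pb − Ps = 2.5.)
Burden on consumers: 1.5; on producers: 1. (They sum to 2.5.)
The less price-elastic side of the market bears the larger share of a per-unit tax.

Consumers bear 1.5 per trip; producers bear 1 per trip.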